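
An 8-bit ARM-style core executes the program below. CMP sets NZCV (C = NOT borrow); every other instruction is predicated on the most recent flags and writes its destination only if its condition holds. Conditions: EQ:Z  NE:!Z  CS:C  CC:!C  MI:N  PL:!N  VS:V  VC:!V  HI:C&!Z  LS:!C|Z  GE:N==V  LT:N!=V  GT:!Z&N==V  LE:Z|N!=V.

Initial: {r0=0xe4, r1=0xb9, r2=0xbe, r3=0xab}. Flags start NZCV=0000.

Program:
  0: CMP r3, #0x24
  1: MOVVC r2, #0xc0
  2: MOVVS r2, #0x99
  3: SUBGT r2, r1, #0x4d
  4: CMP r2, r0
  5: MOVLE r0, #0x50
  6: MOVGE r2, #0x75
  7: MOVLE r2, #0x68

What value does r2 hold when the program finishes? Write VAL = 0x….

VAL = 0x68

0: ✓ CMP  NZCV=1010
1: ✓ MOVVC  r2←0xc0
2: · MOVVS
3: · SUBGT
4: ✓ CMP  NZCV=1000
5: ✓ MOVLE  r0←0x50
6: · MOVGE
7: ✓ MOVLE  r2←0x68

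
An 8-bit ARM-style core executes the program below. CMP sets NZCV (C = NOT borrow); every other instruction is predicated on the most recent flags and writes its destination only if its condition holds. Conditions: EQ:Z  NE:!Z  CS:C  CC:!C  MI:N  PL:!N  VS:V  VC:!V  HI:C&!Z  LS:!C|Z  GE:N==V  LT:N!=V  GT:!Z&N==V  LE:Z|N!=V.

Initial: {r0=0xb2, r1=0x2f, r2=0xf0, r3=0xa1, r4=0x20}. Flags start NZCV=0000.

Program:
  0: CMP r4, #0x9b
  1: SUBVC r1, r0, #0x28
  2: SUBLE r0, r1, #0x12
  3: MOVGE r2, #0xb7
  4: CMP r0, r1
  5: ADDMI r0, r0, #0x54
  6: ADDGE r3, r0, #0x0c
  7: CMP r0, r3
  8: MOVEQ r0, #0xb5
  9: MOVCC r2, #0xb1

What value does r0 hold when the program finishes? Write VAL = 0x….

0: ✓ CMP  NZCV=1001
1: · SUBVC
2: · SUBLE
3: ✓ MOVGE  r2←0xb7
4: ✓ CMP  NZCV=1010
5: ✓ ADDMI  r0←0x06
6: · ADDGE
7: ✓ CMP  NZCV=0000
8: · MOVEQ
9: ✓ MOVCC  r2←0xb1

VAL = 0x06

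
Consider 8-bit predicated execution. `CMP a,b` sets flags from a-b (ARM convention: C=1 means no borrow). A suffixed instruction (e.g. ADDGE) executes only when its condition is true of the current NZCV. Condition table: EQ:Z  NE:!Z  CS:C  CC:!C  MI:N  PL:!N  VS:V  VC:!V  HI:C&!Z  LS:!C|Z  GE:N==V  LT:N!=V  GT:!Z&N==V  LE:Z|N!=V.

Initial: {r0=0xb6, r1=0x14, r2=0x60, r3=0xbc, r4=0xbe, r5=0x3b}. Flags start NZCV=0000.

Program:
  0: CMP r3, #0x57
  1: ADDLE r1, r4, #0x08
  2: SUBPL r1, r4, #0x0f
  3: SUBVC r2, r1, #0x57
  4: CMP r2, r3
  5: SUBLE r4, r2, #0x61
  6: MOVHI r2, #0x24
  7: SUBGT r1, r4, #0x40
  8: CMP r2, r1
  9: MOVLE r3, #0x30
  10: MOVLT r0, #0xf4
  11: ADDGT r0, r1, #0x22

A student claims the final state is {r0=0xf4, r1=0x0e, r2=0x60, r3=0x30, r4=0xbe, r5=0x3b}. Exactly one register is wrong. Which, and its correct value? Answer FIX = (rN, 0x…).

FIX = (r1, 0x7e)

[0] flags=0011 → (cmp)
[1] flags=0011 LE?T → r1=0xc6
[2] flags=0011 PL?T → r1=0xaf
[3] flags=0011 VC?F → skip
[4] flags=1001 → (cmp)
[5] flags=1001 LE?F → skip
[6] flags=1001 HI?F → skip
[7] flags=1001 GT?T → r1=0x7e
[8] flags=1000 → (cmp)
[9] flags=1000 LE?T → r3=0x30
[10] flags=1000 LT?T → r0=0xf4
[11] flags=1000 GT?F → skip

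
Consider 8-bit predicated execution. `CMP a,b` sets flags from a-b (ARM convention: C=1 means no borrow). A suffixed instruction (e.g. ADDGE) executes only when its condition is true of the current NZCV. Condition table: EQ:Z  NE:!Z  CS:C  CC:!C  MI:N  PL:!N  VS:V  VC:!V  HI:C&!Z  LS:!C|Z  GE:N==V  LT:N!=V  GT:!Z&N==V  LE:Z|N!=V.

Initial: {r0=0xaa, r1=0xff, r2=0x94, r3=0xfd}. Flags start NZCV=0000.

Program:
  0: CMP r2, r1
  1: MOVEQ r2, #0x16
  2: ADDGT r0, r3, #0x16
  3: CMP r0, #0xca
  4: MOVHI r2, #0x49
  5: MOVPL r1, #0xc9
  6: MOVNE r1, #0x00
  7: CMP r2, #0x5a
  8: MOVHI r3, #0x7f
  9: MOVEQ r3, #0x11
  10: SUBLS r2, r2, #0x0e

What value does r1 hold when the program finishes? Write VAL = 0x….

[0] flags=1000 → (cmp)
[1] flags=1000 EQ?F → skip
[2] flags=1000 GT?F → skip
[3] flags=1000 → (cmp)
[4] flags=1000 HI?F → skip
[5] flags=1000 PL?F → skip
[6] flags=1000 NE?T → r1=0x00
[7] flags=0011 → (cmp)
[8] flags=0011 HI?T → r3=0x7f
[9] flags=0011 EQ?F → skip
[10] flags=0011 LS?F → skip

VAL = 0x00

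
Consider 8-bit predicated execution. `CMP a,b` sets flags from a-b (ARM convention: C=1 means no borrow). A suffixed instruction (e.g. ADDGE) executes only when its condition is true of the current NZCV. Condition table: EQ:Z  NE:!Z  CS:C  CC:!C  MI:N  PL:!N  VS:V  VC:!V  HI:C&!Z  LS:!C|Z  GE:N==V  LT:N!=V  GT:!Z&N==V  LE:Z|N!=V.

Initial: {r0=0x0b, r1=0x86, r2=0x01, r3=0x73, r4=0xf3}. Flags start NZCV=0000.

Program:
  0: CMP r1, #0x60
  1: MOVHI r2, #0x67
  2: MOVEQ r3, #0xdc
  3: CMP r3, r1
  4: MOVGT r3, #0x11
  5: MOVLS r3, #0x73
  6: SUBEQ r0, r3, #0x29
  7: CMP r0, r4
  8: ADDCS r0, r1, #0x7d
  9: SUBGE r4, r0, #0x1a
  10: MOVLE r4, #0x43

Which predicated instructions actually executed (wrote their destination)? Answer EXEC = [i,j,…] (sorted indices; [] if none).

0: ✓ CMP  NZCV=0011
1: ✓ MOVHI  r2←0x67
2: · MOVEQ
3: ✓ CMP  NZCV=1001
4: ✓ MOVGT  r3←0x11
5: ✓ MOVLS  r3←0x73
6: · SUBEQ
7: ✓ CMP  NZCV=0000
8: · ADDCS
9: ✓ SUBGE  r4←0xf1
10: · MOVLE

EXEC = [1,4,5,9]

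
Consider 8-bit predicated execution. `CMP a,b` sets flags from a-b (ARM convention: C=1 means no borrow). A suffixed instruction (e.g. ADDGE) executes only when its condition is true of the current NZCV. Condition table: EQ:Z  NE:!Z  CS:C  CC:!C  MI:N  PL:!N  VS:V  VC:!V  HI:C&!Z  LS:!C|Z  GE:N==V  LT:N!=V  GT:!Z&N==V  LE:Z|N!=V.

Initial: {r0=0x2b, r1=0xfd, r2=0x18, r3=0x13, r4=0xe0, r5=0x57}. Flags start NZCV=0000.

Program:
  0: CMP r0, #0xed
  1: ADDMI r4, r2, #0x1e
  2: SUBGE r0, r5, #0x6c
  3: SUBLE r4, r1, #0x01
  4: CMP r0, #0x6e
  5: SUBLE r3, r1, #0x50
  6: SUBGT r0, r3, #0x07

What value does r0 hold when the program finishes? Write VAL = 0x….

VAL = 0xeb

0: ✓ CMP  NZCV=0000
1: · ADDMI
2: ✓ SUBGE  r0←0xeb
3: · SUBLE
4: ✓ CMP  NZCV=0011
5: ✓ SUBLE  r3←0xad
6: · SUBGT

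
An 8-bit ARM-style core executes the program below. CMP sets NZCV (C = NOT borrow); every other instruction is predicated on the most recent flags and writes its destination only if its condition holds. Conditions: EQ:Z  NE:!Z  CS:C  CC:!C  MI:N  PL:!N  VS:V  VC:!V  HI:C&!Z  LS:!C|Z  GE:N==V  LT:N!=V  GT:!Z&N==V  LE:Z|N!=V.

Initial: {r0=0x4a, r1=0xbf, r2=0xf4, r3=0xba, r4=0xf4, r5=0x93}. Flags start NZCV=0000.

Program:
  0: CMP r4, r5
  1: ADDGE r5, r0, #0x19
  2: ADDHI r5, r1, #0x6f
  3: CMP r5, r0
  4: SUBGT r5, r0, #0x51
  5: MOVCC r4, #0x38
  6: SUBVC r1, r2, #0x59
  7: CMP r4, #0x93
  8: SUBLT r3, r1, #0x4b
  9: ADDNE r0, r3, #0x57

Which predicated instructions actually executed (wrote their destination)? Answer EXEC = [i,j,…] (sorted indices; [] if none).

0: ✓ CMP  NZCV=0010
1: ✓ ADDGE  r5←0x63
2: ✓ ADDHI  r5←0x2e
3: ✓ CMP  NZCV=1000
4: · SUBGT
5: ✓ MOVCC  r4←0x38
6: ✓ SUBVC  r1←0x9b
7: ✓ CMP  NZCV=1001
8: · SUBLT
9: ✓ ADDNE  r0←0x11

EXEC = [1,2,5,6,9]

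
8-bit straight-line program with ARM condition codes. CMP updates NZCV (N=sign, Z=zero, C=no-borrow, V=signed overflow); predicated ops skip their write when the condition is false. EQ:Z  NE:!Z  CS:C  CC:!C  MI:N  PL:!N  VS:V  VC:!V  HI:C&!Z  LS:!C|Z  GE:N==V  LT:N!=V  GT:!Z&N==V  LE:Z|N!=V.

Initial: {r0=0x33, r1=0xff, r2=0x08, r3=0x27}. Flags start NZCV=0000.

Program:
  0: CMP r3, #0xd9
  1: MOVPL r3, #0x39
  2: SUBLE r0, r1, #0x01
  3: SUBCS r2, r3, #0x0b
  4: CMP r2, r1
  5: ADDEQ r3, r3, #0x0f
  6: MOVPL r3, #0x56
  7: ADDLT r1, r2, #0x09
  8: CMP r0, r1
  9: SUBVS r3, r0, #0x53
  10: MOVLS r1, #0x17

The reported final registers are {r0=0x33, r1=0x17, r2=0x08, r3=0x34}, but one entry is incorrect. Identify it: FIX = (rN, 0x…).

FIX = (r3, 0x56)

[0] flags=0000 → (cmp)
[1] flags=0000 PL?T → r3=0x39
[2] flags=0000 LE?F → skip
[3] flags=0000 CS?F → skip
[4] flags=0000 → (cmp)
[5] flags=0000 EQ?F → skip
[6] flags=0000 PL?T → r3=0x56
[7] flags=0000 LT?F → skip
[8] flags=0000 → (cmp)
[9] flags=0000 VS?F → skip
[10] flags=0000 LS?T → r1=0x17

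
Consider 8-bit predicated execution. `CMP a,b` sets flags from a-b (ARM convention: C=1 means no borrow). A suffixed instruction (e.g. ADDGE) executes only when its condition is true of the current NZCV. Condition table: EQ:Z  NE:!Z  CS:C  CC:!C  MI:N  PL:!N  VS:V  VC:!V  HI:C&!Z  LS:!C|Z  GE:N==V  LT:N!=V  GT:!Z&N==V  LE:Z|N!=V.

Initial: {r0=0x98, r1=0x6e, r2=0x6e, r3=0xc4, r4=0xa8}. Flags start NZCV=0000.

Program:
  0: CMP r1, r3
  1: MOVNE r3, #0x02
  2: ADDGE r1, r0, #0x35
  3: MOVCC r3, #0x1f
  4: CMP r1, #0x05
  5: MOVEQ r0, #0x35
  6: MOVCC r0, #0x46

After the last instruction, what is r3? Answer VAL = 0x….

[0] flags=1001 → (cmp)
[1] flags=1001 NE?T → r3=0x02
[2] flags=1001 GE?T → r1=0xcd
[3] flags=1001 CC?T → r3=0x1f
[4] flags=1010 → (cmp)
[5] flags=1010 EQ?F → skip
[6] flags=1010 CC?F → skip

VAL = 0x1f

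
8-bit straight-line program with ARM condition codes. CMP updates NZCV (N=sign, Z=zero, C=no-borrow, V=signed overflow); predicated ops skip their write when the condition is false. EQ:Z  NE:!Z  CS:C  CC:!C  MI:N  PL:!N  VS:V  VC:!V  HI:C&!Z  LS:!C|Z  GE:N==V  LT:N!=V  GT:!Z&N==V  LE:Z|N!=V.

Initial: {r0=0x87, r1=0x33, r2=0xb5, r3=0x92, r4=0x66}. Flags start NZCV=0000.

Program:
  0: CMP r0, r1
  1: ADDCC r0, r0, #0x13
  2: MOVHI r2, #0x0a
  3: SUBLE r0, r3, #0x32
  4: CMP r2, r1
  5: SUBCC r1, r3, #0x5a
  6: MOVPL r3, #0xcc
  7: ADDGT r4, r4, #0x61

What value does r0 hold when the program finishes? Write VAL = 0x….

[0] flags=0011 → (cmp)
[1] flags=0011 CC?F → skip
[2] flags=0011 HI?T → r2=0x0a
[3] flags=0011 LE?T → r0=0x60
[4] flags=1000 → (cmp)
[5] flags=1000 CC?T → r1=0x38
[6] flags=1000 PL?F → skip
[7] flags=1000 GT?F → skip

VAL = 0x60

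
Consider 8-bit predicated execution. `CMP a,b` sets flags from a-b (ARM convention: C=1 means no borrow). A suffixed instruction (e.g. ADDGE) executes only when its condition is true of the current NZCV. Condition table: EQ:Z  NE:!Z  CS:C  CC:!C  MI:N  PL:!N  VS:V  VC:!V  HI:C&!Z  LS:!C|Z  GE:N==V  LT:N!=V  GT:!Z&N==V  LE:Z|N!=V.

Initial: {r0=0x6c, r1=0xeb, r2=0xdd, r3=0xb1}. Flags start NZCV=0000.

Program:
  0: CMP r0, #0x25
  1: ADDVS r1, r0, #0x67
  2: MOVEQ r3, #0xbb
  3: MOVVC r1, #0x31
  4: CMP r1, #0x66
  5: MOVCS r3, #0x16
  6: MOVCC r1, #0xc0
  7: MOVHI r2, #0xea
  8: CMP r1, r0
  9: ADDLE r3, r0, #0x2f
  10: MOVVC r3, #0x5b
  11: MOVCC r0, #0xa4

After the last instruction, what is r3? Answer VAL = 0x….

0: ✓ CMP  NZCV=0010
1: · ADDVS
2: · MOVEQ
3: ✓ MOVVC  r1←0x31
4: ✓ CMP  NZCV=1000
5: · MOVCS
6: ✓ MOVCC  r1←0xc0
7: · MOVHI
8: ✓ CMP  NZCV=0011
9: ✓ ADDLE  r3←0x9b
10: · MOVVC
11: · MOVCC

VAL = 0x9b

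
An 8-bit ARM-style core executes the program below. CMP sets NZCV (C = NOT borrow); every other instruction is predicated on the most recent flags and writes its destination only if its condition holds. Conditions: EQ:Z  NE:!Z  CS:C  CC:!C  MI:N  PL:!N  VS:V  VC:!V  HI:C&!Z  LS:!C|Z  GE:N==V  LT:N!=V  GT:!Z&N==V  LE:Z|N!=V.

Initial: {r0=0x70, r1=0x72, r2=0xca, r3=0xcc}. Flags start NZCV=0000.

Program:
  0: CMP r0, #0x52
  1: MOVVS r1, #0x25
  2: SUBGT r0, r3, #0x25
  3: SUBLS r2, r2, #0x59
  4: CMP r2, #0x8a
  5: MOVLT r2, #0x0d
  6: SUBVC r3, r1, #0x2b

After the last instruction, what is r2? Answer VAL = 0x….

0: ✓ CMP  NZCV=0010
1: · MOVVS
2: ✓ SUBGT  r0←0xa7
3: · SUBLS
4: ✓ CMP  NZCV=0010
5: · MOVLT
6: ✓ SUBVC  r3←0x47

VAL = 0xca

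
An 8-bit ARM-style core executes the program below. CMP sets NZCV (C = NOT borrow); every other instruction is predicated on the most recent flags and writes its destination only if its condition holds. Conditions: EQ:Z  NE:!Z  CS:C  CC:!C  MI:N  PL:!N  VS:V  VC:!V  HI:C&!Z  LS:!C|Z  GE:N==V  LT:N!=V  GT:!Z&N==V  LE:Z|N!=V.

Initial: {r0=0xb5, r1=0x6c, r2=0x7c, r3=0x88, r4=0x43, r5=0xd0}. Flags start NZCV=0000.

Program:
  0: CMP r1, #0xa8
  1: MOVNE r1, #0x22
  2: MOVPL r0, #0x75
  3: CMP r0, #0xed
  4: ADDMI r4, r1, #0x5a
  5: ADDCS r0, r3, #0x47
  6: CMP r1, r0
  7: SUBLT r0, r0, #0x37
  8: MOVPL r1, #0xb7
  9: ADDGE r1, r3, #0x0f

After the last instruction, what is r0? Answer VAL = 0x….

[0] flags=1001 → (cmp)
[1] flags=1001 NE?T → r1=0x22
[2] flags=1001 PL?F → skip
[3] flags=1000 → (cmp)
[4] flags=1000 MI?T → r4=0x7c
[5] flags=1000 CS?F → skip
[6] flags=0000 → (cmp)
[7] flags=0000 LT?F → skip
[8] flags=0000 PL?T → r1=0xb7
[9] flags=0000 GE?T → r1=0x97

VAL = 0xb5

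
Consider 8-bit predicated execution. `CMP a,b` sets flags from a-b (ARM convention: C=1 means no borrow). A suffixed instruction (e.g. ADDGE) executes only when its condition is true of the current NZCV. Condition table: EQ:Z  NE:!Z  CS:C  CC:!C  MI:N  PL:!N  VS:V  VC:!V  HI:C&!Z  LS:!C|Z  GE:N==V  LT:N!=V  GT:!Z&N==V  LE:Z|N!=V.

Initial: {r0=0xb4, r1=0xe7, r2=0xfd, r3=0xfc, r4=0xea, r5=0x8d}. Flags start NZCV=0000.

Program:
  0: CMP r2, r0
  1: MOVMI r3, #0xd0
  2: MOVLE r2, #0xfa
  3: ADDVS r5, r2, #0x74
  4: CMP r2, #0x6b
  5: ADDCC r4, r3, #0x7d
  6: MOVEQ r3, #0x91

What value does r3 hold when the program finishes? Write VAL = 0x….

VAL = 0xfc

[0] flags=0010 → (cmp)
[1] flags=0010 MI?F → skip
[2] flags=0010 LE?F → skip
[3] flags=0010 VS?F → skip
[4] flags=1010 → (cmp)
[5] flags=1010 CC?F → skip
[6] flags=1010 EQ?F → skip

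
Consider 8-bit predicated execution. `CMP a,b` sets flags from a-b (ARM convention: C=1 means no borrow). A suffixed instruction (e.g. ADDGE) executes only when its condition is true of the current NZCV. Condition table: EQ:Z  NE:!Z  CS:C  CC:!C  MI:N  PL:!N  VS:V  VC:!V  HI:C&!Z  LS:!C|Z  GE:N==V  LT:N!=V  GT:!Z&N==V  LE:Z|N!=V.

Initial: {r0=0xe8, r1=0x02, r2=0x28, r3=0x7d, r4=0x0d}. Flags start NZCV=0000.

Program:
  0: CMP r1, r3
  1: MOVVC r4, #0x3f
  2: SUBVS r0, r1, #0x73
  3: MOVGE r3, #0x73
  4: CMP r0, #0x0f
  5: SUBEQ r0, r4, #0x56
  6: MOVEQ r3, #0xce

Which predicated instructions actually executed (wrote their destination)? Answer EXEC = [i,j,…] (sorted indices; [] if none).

[0] flags=1000 → (cmp)
[1] flags=1000 VC?T → r4=0x3f
[2] flags=1000 VS?F → skip
[3] flags=1000 GE?F → skip
[4] flags=1010 → (cmp)
[5] flags=1010 EQ?F → skip
[6] flags=1010 EQ?F → skip

EXEC = [1]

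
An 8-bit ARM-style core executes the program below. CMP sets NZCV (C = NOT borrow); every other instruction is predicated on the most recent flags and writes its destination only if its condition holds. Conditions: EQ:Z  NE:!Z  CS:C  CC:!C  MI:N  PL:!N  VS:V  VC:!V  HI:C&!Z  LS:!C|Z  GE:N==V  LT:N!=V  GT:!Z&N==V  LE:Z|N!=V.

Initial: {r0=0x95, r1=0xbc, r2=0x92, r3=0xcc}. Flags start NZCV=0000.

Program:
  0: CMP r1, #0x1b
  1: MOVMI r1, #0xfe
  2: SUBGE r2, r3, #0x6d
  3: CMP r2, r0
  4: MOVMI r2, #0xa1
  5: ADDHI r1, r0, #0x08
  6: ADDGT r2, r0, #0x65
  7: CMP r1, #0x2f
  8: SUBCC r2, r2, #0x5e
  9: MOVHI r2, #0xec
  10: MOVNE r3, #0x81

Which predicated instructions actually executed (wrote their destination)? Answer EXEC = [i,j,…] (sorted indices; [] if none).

EXEC = [1,4,9,10]

[0] flags=1010 → (cmp)
[1] flags=1010 MI?T → r1=0xfe
[2] flags=1010 GE?F → skip
[3] flags=1000 → (cmp)
[4] flags=1000 MI?T → r2=0xa1
[5] flags=1000 HI?F → skip
[6] flags=1000 GT?F → skip
[7] flags=1010 → (cmp)
[8] flags=1010 CC?F → skip
[9] flags=1010 HI?T → r2=0xec
[10] flags=1010 NE?T → r3=0x81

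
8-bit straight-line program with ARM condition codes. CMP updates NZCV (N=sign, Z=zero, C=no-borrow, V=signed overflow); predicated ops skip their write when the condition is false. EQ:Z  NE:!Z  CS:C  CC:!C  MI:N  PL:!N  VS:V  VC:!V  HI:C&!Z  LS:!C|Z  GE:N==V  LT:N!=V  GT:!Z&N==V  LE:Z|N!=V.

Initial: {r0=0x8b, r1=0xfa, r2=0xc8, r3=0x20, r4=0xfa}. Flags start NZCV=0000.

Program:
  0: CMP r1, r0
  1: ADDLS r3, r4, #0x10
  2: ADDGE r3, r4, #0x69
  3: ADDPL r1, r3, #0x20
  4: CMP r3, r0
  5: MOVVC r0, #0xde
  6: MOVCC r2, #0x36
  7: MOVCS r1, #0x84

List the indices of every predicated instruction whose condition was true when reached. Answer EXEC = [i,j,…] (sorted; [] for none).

EXEC = [2,3,6]

0: ✓ CMP  NZCV=0010
1: · ADDLS
2: ✓ ADDGE  r3←0x63
3: ✓ ADDPL  r1←0x83
4: ✓ CMP  NZCV=1001
5: · MOVVC
6: ✓ MOVCC  r2←0x36
7: · MOVCS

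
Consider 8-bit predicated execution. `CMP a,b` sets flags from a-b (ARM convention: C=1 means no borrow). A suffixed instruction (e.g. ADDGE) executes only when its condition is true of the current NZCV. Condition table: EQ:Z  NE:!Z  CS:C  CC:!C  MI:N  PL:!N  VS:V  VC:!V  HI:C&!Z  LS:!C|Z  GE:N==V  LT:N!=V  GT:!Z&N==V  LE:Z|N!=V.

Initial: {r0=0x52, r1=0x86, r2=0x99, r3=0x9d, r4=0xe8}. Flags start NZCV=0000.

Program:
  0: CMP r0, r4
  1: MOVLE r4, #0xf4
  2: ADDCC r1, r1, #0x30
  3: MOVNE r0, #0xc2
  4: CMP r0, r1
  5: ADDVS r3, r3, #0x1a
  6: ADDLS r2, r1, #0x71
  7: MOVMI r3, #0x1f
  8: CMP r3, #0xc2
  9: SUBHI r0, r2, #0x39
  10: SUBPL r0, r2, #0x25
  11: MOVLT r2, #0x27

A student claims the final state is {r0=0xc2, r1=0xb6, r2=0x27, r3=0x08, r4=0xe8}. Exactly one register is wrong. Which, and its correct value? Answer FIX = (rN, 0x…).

[0] flags=0000 → (cmp)
[1] flags=0000 LE?F → skip
[2] flags=0000 CC?T → r1=0xb6
[3] flags=0000 NE?T → r0=0xc2
[4] flags=0010 → (cmp)
[5] flags=0010 VS?F → skip
[6] flags=0010 LS?F → skip
[7] flags=0010 MI?F → skip
[8] flags=1000 → (cmp)
[9] flags=1000 HI?F → skip
[10] flags=1000 PL?F → skip
[11] flags=1000 LT?T → r2=0x27

FIX = (r3, 0x9d)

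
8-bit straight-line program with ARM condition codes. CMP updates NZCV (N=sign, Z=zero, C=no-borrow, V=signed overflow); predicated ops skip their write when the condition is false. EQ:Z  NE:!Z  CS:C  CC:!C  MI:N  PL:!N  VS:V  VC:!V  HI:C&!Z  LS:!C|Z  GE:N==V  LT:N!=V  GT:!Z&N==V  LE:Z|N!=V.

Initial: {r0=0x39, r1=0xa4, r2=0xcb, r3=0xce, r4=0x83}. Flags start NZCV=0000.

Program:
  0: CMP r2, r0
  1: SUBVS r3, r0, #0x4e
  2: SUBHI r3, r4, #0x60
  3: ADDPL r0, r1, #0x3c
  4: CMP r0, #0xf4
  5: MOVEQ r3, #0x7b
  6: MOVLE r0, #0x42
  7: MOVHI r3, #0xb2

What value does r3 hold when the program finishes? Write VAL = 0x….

[0] flags=1010 → (cmp)
[1] flags=1010 VS?F → skip
[2] flags=1010 HI?T → r3=0x23
[3] flags=1010 PL?F → skip
[4] flags=0000 → (cmp)
[5] flags=0000 EQ?F → skip
[6] flags=0000 LE?F → skip
[7] flags=0000 HI?F → skip

VAL = 0x23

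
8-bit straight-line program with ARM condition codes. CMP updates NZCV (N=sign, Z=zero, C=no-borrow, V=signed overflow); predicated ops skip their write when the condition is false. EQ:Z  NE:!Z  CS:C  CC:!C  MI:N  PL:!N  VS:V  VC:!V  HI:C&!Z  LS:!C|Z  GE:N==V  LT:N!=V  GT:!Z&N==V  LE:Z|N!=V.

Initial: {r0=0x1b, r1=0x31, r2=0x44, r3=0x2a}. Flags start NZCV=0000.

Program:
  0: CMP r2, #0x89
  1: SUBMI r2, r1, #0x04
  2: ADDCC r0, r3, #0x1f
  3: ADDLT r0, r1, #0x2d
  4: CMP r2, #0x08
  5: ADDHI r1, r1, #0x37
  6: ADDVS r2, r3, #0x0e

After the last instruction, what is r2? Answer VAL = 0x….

VAL = 0x2d

0: ✓ CMP  NZCV=1001
1: ✓ SUBMI  r2←0x2d
2: ✓ ADDCC  r0←0x49
3: · ADDLT
4: ✓ CMP  NZCV=0010
5: ✓ ADDHI  r1←0x68
6: · ADDVS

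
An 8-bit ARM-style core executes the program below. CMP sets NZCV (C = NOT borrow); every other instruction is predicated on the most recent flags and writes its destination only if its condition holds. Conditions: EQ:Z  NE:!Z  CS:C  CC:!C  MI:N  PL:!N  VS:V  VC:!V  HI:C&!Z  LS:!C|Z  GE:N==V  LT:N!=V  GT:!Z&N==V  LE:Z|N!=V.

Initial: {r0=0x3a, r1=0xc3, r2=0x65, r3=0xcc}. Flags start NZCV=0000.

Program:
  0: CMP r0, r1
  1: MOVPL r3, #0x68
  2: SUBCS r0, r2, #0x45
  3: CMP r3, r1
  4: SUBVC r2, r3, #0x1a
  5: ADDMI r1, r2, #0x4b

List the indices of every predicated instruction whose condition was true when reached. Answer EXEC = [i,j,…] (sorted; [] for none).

[0] flags=0000 → (cmp)
[1] flags=0000 PL?T → r3=0x68
[2] flags=0000 CS?F → skip
[3] flags=1001 → (cmp)
[4] flags=1001 VC?F → skip
[5] flags=1001 MI?T → r1=0xb0

EXEC = [1,5]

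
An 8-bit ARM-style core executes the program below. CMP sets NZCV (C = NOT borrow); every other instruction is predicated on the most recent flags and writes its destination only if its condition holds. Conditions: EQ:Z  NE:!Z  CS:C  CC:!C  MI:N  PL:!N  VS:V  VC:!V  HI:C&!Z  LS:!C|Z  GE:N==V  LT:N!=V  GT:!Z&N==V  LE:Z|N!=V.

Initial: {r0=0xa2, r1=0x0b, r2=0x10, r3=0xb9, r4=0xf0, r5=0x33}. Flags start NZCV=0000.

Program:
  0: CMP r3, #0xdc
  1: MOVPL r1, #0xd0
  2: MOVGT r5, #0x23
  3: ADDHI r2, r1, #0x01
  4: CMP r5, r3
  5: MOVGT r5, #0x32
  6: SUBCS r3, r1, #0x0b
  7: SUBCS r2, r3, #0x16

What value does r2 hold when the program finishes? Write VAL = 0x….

VAL = 0x10

0: ✓ CMP  NZCV=1000
1: · MOVPL
2: · MOVGT
3: · ADDHI
4: ✓ CMP  NZCV=0000
5: ✓ MOVGT  r5←0x32
6: · SUBCS
7: · SUBCS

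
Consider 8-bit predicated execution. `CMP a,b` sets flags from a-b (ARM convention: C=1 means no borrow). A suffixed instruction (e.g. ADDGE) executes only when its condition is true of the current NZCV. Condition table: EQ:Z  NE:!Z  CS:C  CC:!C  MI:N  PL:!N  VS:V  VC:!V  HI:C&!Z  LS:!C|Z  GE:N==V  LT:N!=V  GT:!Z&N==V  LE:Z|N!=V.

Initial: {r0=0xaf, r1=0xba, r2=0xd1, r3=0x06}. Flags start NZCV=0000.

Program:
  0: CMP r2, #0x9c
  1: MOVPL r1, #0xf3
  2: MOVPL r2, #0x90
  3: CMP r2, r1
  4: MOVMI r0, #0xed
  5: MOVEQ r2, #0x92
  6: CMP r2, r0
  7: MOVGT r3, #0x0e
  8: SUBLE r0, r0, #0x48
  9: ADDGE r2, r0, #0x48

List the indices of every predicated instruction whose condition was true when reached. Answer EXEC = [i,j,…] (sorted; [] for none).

[0] flags=0010 → (cmp)
[1] flags=0010 PL?T → r1=0xf3
[2] flags=0010 PL?T → r2=0x90
[3] flags=1000 → (cmp)
[4] flags=1000 MI?T → r0=0xed
[5] flags=1000 EQ?F → skip
[6] flags=1000 → (cmp)
[7] flags=1000 GT?F → skip
[8] flags=1000 LE?T → r0=0xa5
[9] flags=1000 GE?F → skip

EXEC = [1,2,4,8]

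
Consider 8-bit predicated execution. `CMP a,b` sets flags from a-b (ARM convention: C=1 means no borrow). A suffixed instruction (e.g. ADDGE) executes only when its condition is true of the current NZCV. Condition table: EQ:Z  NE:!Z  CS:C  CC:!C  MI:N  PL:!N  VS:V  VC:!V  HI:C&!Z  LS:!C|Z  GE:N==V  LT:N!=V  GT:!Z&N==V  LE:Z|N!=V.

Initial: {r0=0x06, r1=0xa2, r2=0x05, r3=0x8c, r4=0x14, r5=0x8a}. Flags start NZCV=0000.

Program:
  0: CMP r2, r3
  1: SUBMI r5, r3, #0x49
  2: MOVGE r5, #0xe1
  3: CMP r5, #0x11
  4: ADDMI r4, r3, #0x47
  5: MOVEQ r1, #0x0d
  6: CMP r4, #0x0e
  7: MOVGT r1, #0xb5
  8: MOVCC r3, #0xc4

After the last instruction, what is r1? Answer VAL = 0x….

VAL = 0xa2

[0] flags=0000 → (cmp)
[1] flags=0000 MI?F → skip
[2] flags=0000 GE?T → r5=0xe1
[3] flags=1010 → (cmp)
[4] flags=1010 MI?T → r4=0xd3
[5] flags=1010 EQ?F → skip
[6] flags=1010 → (cmp)
[7] flags=1010 GT?F → skip
[8] flags=1010 CC?F → skip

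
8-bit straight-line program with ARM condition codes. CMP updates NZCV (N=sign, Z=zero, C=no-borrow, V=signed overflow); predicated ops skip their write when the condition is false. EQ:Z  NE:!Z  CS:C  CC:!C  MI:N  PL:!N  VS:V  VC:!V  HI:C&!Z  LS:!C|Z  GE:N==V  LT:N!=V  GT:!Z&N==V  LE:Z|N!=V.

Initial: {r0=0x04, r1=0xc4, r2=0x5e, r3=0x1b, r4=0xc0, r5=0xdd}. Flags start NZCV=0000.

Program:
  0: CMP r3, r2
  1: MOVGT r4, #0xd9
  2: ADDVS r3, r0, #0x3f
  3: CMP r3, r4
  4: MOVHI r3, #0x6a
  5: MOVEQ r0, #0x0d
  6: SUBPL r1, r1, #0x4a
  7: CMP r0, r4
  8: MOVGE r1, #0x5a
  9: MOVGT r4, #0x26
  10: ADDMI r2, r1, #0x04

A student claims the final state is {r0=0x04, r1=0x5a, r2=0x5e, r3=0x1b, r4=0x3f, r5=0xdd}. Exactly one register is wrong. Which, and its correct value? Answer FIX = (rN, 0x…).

[0] flags=1000 → (cmp)
[1] flags=1000 GT?F → skip
[2] flags=1000 VS?F → skip
[3] flags=0000 → (cmp)
[4] flags=0000 HI?F → skip
[5] flags=0000 EQ?F → skip
[6] flags=0000 PL?T → r1=0x7a
[7] flags=0000 → (cmp)
[8] flags=0000 GE?T → r1=0x5a
[9] flags=0000 GT?T → r4=0x26
[10] flags=0000 MI?F → skip

FIX = (r4, 0x26)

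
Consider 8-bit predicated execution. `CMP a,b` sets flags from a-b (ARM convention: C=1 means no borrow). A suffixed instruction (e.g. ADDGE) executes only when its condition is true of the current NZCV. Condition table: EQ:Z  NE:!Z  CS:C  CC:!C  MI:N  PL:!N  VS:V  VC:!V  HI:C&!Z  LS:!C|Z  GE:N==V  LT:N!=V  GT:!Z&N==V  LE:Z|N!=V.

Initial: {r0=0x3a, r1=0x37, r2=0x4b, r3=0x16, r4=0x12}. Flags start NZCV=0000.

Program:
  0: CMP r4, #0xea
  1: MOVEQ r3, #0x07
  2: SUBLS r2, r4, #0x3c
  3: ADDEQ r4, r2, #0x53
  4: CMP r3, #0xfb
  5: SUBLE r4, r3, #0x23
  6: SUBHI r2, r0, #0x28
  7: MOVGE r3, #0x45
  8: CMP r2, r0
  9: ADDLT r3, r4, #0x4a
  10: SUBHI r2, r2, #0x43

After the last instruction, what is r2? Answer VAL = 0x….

VAL = 0x93

0: ✓ CMP  NZCV=0000
1: · MOVEQ
2: ✓ SUBLS  r2←0xd6
3: · ADDEQ
4: ✓ CMP  NZCV=0000
5: · SUBLE
6: · SUBHI
7: ✓ MOVGE  r3←0x45
8: ✓ CMP  NZCV=1010
9: ✓ ADDLT  r3←0x5c
10: ✓ SUBHI  r2←0x93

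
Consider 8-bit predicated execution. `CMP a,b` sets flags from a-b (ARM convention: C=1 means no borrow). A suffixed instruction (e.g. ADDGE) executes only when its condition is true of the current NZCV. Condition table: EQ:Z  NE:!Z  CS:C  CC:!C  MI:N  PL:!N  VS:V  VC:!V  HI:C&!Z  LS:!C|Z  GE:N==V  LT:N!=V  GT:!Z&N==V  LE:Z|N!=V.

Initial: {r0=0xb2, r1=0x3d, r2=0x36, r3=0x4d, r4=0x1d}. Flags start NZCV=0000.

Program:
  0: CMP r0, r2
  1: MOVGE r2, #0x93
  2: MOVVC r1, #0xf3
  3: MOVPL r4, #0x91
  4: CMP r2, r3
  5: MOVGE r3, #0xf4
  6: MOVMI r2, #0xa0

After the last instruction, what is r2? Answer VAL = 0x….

0: ✓ CMP  NZCV=0011
1: · MOVGE
2: · MOVVC
3: ✓ MOVPL  r4←0x91
4: ✓ CMP  NZCV=1000
5: · MOVGE
6: ✓ MOVMI  r2←0xa0

VAL = 0xa0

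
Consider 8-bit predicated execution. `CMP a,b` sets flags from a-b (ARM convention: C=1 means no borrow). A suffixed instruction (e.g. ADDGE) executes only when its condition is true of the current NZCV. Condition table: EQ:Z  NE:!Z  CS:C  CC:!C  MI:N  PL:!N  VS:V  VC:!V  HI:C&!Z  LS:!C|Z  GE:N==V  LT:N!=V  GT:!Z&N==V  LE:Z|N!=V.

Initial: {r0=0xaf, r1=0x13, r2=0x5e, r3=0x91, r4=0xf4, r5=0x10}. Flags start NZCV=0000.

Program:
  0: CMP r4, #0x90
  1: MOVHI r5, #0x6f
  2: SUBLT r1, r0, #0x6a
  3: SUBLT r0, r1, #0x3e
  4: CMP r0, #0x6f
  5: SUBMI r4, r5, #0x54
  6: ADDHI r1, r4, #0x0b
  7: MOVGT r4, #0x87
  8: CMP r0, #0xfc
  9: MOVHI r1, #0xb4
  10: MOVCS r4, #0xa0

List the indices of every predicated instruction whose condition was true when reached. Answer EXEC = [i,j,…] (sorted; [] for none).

EXEC = [1,6]

0: ✓ CMP  NZCV=0010
1: ✓ MOVHI  r5←0x6f
2: · SUBLT
3: · SUBLT
4: ✓ CMP  NZCV=0011
5: · SUBMI
6: ✓ ADDHI  r1←0xff
7: · MOVGT
8: ✓ CMP  NZCV=1000
9: · MOVHI
10: · MOVCS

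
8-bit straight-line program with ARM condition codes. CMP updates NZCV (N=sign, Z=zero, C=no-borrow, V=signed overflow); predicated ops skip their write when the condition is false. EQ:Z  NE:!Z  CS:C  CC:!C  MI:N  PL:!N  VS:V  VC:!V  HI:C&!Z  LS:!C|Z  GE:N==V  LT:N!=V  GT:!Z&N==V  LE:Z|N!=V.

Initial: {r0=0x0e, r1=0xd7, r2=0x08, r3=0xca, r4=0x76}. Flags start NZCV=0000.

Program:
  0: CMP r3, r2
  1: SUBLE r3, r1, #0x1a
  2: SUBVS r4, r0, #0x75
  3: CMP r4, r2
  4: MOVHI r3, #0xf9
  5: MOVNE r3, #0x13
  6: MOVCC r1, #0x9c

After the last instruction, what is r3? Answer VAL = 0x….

VAL = 0x13

[0] flags=1010 → (cmp)
[1] flags=1010 LE?T → r3=0xbd
[2] flags=1010 VS?F → skip
[3] flags=0010 → (cmp)
[4] flags=0010 HI?T → r3=0xf9
[5] flags=0010 NE?T → r3=0x13
[6] flags=0010 CC?F → skip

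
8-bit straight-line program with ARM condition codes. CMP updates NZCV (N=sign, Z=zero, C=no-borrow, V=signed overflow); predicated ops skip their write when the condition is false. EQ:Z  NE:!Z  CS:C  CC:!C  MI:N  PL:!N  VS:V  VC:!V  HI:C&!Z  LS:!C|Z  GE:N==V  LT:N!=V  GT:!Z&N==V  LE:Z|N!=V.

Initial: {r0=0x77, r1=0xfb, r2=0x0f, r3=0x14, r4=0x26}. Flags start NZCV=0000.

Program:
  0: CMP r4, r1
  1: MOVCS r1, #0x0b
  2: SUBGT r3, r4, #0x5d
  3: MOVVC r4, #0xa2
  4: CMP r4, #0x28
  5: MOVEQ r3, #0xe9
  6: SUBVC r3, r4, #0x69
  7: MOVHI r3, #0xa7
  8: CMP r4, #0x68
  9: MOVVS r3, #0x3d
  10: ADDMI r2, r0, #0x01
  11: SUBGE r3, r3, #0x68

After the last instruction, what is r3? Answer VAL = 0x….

VAL = 0x3d

0: ✓ CMP  NZCV=0000
1: · MOVCS
2: ✓ SUBGT  r3←0xc9
3: ✓ MOVVC  r4←0xa2
4: ✓ CMP  NZCV=0011
5: · MOVEQ
6: · SUBVC
7: ✓ MOVHI  r3←0xa7
8: ✓ CMP  NZCV=0011
9: ✓ MOVVS  r3←0x3d
10: · ADDMI
11: · SUBGE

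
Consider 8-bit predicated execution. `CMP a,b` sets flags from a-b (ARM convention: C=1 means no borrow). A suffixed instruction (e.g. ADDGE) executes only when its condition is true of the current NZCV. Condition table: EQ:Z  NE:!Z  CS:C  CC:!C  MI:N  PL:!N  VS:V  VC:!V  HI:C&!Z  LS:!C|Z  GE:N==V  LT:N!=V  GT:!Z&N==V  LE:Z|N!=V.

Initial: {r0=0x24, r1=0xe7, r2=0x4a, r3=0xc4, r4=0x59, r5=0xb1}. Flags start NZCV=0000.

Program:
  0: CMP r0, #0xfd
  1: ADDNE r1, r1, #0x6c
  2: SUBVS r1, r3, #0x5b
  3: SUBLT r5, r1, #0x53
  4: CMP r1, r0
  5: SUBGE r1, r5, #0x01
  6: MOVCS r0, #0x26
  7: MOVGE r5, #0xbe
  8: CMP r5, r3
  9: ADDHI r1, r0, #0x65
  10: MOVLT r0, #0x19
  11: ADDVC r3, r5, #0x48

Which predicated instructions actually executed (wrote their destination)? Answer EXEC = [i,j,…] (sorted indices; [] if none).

EXEC = [1,5,6,7,10,11]

[0] flags=0000 → (cmp)
[1] flags=0000 NE?T → r1=0x53
[2] flags=0000 VS?F → skip
[3] flags=0000 LT?F → skip
[4] flags=0010 → (cmp)
[5] flags=0010 GE?T → r1=0xb0
[6] flags=0010 CS?T → r0=0x26
[7] flags=0010 GE?T → r5=0xbe
[8] flags=1000 → (cmp)
[9] flags=1000 HI?F → skip
[10] flags=1000 LT?T → r0=0x19
[11] flags=1000 VC?T → r3=0x06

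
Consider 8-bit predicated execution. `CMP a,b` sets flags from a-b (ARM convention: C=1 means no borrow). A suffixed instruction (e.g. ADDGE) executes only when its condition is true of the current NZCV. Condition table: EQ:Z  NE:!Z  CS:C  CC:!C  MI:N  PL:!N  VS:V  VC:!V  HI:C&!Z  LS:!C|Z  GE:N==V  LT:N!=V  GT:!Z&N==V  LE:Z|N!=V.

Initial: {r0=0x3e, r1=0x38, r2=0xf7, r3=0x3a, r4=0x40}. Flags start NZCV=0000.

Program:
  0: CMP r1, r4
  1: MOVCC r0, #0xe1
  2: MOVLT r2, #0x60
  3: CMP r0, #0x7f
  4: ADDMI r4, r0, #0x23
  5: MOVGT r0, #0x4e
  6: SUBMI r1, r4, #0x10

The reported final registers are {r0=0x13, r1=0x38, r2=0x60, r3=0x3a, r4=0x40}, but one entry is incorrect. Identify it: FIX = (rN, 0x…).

0: ✓ CMP  NZCV=1000
1: ✓ MOVCC  r0←0xe1
2: ✓ MOVLT  r2←0x60
3: ✓ CMP  NZCV=0011
4: · ADDMI
5: · MOVGT
6: · SUBMI

FIX = (r0, 0xe1)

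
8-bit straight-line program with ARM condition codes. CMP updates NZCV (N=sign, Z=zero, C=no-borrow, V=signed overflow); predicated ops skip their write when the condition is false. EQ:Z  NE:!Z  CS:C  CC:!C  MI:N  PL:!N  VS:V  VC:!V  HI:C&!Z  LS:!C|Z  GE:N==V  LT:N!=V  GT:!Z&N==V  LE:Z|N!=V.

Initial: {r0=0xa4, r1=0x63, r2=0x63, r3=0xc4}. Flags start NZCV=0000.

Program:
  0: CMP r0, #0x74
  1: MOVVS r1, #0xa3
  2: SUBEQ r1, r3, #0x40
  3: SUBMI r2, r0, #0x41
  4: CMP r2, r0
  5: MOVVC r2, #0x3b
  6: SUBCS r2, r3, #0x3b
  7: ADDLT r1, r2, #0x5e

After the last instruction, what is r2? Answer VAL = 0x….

VAL = 0x63

0: ✓ CMP  NZCV=0011
1: ✓ MOVVS  r1←0xa3
2: · SUBEQ
3: · SUBMI
4: ✓ CMP  NZCV=1001
5: · MOVVC
6: · SUBCS
7: · ADDLT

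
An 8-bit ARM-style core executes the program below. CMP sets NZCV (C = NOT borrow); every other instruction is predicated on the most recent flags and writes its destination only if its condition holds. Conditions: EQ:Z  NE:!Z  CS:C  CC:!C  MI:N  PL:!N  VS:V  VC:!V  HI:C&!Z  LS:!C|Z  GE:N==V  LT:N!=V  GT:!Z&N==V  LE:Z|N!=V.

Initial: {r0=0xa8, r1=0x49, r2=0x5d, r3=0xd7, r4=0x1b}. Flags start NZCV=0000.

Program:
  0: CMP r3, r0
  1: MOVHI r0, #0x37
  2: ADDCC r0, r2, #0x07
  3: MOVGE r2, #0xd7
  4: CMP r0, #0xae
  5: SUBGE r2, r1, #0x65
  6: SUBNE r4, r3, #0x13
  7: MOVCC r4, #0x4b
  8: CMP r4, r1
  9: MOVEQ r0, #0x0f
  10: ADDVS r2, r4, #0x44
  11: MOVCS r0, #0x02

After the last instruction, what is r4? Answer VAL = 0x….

0: ✓ CMP  NZCV=0010
1: ✓ MOVHI  r0←0x37
2: · ADDCC
3: ✓ MOVGE  r2←0xd7
4: ✓ CMP  NZCV=1001
5: ✓ SUBGE  r2←0xe4
6: ✓ SUBNE  r4←0xc4
7: ✓ MOVCC  r4←0x4b
8: ✓ CMP  NZCV=0010
9: · MOVEQ
10: · ADDVS
11: ✓ MOVCS  r0←0x02

VAL = 0x4b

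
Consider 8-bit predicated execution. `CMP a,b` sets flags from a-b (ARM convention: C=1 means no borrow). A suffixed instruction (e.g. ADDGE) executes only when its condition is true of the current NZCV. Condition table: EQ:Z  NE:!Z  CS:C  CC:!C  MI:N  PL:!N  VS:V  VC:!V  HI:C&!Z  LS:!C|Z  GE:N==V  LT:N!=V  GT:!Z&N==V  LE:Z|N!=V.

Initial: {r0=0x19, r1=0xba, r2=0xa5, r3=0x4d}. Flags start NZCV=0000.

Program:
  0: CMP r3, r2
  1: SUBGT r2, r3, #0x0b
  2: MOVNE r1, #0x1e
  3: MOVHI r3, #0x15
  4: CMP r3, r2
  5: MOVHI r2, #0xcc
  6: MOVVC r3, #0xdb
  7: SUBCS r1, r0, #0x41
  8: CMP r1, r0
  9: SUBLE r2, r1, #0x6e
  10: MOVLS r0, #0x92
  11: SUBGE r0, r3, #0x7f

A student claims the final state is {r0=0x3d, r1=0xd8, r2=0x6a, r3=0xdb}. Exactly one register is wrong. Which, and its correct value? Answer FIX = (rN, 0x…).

0: ✓ CMP  NZCV=1001
1: ✓ SUBGT  r2←0x42
2: ✓ MOVNE  r1←0x1e
3: · MOVHI
4: ✓ CMP  NZCV=0010
5: ✓ MOVHI  r2←0xcc
6: ✓ MOVVC  r3←0xdb
7: ✓ SUBCS  r1←0xd8
8: ✓ CMP  NZCV=1010
9: ✓ SUBLE  r2←0x6a
10: · MOVLS
11: · SUBGE

FIX = (r0, 0x19)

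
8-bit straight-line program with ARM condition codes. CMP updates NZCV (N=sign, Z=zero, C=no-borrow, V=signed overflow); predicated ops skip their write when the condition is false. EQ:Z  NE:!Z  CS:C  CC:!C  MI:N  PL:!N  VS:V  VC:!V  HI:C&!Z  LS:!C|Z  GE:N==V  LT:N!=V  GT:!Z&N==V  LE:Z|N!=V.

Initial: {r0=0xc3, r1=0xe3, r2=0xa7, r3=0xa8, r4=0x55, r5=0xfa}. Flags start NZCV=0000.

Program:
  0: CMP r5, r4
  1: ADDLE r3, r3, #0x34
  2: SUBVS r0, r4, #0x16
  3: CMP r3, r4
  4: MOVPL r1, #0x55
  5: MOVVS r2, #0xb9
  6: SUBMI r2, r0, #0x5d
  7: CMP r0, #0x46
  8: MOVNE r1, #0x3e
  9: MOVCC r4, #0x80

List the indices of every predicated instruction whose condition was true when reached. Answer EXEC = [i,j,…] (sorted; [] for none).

[0] flags=1010 → (cmp)
[1] flags=1010 LE?T → r3=0xdc
[2] flags=1010 VS?F → skip
[3] flags=1010 → (cmp)
[4] flags=1010 PL?F → skip
[5] flags=1010 VS?F → skip
[6] flags=1010 MI?T → r2=0x66
[7] flags=0011 → (cmp)
[8] flags=0011 NE?T → r1=0x3e
[9] flags=0011 CC?F → skip

EXEC = [1,6,8]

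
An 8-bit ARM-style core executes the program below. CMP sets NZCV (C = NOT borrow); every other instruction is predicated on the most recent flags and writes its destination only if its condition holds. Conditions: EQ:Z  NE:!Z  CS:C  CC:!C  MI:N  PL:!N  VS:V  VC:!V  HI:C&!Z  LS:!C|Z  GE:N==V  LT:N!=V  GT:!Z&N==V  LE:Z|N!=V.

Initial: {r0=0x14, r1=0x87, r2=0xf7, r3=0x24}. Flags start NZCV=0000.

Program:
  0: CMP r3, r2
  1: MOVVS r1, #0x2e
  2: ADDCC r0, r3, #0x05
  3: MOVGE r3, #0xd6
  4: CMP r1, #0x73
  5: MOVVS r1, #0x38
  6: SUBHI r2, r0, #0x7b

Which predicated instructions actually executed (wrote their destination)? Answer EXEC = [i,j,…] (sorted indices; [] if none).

EXEC = [2,3,5,6]

[0] flags=0000 → (cmp)
[1] flags=0000 VS?F → skip
[2] flags=0000 CC?T → r0=0x29
[3] flags=0000 GE?T → r3=0xd6
[4] flags=0011 → (cmp)
[5] flags=0011 VS?T → r1=0x38
[6] flags=0011 HI?T → r2=0xae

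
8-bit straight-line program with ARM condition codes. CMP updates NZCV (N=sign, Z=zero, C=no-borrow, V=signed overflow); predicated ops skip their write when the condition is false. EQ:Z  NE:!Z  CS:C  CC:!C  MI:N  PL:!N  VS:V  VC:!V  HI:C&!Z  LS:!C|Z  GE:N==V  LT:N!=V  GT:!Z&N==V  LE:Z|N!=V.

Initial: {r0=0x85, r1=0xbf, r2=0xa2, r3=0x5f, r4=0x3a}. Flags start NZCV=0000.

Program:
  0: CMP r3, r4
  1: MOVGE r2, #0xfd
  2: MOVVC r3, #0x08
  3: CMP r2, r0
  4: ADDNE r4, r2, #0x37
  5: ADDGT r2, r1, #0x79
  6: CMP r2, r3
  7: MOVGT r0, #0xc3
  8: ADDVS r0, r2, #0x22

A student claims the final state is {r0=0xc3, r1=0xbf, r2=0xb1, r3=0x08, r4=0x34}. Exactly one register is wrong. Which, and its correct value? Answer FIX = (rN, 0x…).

0: ✓ CMP  NZCV=0010
1: ✓ MOVGE  r2←0xfd
2: ✓ MOVVC  r3←0x08
3: ✓ CMP  NZCV=0010
4: ✓ ADDNE  r4←0x34
5: ✓ ADDGT  r2←0x38
6: ✓ CMP  NZCV=0010
7: ✓ MOVGT  r0←0xc3
8: · ADDVS

FIX = (r2, 0x38)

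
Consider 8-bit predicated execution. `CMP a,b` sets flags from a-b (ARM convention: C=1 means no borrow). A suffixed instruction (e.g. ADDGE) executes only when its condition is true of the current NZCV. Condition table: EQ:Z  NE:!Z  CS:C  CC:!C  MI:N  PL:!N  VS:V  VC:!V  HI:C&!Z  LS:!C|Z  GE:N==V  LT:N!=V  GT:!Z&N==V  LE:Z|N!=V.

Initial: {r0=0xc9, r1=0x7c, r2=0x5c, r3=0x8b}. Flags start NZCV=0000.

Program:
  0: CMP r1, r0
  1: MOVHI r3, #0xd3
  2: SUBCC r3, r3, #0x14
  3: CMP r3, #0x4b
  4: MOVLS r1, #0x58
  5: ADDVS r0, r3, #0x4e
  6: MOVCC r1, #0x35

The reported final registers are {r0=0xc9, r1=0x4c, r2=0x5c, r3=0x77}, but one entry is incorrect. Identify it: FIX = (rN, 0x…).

FIX = (r1, 0x7c)

0: ✓ CMP  NZCV=1001
1: · MOVHI
2: ✓ SUBCC  r3←0x77
3: ✓ CMP  NZCV=0010
4: · MOVLS
5: · ADDVS
6: · MOVCC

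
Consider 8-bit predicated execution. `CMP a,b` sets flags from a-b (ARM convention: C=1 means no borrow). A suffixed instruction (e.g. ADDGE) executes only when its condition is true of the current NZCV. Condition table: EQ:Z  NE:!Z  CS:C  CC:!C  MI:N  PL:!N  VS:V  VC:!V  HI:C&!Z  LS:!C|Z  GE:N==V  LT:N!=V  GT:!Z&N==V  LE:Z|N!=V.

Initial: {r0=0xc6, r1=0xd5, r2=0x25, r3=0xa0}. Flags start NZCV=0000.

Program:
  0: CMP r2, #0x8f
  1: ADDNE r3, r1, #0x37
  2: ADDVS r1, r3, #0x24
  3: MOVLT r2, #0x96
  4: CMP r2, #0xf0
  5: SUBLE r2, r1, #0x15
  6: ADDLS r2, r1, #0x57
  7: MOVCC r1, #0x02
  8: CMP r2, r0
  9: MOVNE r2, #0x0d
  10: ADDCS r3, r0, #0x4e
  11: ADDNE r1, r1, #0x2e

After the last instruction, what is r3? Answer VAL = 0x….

[0] flags=1001 → (cmp)
[1] flags=1001 NE?T → r3=0x0c
[2] flags=1001 VS?T → r1=0x30
[3] flags=1001 LT?F → skip
[4] flags=0000 → (cmp)
[5] flags=0000 LE?F → skip
[6] flags=0000 LS?T → r2=0x87
[7] flags=0000 CC?T → r1=0x02
[8] flags=1000 → (cmp)
[9] flags=1000 NE?T → r2=0x0d
[10] flags=1000 CS?F → skip
[11] flags=1000 NE?T → r1=0x30

VAL = 0x0c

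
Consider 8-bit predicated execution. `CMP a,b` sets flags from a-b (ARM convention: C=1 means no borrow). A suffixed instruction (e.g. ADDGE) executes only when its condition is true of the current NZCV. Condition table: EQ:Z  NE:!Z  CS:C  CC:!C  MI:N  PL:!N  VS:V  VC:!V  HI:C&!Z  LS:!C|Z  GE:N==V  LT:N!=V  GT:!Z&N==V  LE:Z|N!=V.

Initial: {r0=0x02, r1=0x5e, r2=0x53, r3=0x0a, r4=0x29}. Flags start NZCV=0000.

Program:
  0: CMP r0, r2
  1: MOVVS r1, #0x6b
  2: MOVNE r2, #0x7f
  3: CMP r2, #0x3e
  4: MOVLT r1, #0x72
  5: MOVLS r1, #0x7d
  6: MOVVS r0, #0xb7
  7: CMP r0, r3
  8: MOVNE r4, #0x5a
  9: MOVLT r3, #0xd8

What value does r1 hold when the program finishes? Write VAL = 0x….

VAL = 0x5e

0: ✓ CMP  NZCV=1000
1: · MOVVS
2: ✓ MOVNE  r2←0x7f
3: ✓ CMP  NZCV=0010
4: · MOVLT
5: · MOVLS
6: · MOVVS
7: ✓ CMP  NZCV=1000
8: ✓ MOVNE  r4←0x5a
9: ✓ MOVLT  r3←0xd8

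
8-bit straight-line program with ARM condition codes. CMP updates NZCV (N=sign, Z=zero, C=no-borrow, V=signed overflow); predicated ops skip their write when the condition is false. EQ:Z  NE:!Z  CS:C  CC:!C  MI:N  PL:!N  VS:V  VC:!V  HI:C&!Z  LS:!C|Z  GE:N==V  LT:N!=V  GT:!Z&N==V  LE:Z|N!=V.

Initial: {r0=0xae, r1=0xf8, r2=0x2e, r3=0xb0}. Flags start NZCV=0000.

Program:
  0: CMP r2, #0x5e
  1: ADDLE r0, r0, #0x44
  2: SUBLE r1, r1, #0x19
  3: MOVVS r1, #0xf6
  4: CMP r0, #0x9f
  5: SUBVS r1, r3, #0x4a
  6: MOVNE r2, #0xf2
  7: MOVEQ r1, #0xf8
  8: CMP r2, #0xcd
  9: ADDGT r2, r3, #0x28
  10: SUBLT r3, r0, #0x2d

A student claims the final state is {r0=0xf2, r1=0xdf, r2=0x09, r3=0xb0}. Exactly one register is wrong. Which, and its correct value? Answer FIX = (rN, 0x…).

0: ✓ CMP  NZCV=1000
1: ✓ ADDLE  r0←0xf2
2: ✓ SUBLE  r1←0xdf
3: · MOVVS
4: ✓ CMP  NZCV=0010
5: · SUBVS
6: ✓ MOVNE  r2←0xf2
7: · MOVEQ
8: ✓ CMP  NZCV=0010
9: ✓ ADDGT  r2←0xd8
10: · SUBLT

FIX = (r2, 0xd8)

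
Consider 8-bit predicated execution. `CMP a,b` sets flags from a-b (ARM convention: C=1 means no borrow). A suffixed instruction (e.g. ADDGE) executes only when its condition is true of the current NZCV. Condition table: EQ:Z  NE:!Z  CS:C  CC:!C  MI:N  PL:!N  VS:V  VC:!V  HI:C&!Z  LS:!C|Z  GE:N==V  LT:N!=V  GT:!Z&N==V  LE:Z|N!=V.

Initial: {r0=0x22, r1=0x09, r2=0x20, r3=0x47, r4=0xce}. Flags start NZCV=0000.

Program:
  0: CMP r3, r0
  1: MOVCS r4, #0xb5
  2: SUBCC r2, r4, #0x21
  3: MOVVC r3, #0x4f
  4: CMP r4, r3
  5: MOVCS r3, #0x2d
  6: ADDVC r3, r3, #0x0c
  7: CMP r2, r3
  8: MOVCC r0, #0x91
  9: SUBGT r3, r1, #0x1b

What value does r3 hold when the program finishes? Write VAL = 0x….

VAL = 0x2d

0: ✓ CMP  NZCV=0010
1: ✓ MOVCS  r4←0xb5
2: · SUBCC
3: ✓ MOVVC  r3←0x4f
4: ✓ CMP  NZCV=0011
5: ✓ MOVCS  r3←0x2d
6: · ADDVC
7: ✓ CMP  NZCV=1000
8: ✓ MOVCC  r0←0x91
9: · SUBGT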